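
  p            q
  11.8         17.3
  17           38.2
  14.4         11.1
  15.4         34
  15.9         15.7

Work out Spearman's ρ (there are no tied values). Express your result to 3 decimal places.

0.500

Rank p: 1, 5, 2, 3, 4
Rank q: 3, 5, 1, 4, 2
d = rank(p) − rank(q): -2, 0, 1, -1, 2; Σd² = 10
ρ = 1 − 6Σd² / [n(n²−1)] = 1 − 6×10 / (5×24) = 1 − 60/120 ≈ 0.500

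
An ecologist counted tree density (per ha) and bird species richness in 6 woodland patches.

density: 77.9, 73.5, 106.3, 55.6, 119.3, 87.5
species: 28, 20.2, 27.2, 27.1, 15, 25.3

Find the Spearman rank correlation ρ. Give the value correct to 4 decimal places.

Rank density: 3, 2, 5, 1, 6, 4
Rank species: 6, 2, 5, 4, 1, 3
d = rank(density) − rank(species): -3, 0, 0, -3, 5, 1; Σd² = 44
ρ = 1 − 6Σd² / [n(n²−1)] = 1 − 6×44 / (6×35) = 1 − 264/210 ≈ -0.2571

-0.2571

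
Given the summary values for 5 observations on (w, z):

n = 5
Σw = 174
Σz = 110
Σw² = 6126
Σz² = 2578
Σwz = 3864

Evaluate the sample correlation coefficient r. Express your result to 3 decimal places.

0.340

r = (nΣwz − ΣwΣz) / √[(nΣw² − (Σw)²)(nΣz² − (Σz)²)]
Numerator: 5×3864 − 174×110 = 180
Denominator: √[(30630 − 30276)(12890 − 12100)] = √[354 × 790] = 528.8289
r = 180 / 528.8289 ≈ 0.340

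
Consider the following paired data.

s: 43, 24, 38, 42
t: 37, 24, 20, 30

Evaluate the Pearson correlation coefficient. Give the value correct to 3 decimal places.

n = 4, Σs = 147, Σt = 111, Σs² = 5633, Σt² = 3245, Σst = 4187
nΣst − ΣsΣt = 16748 − 16317 = 431
nΣs² − (Σs)² = 22532 − 21609 = 923; nΣt² − (Σt)² = 12980 − 12321 = 659
r = 431 / √(923 × 659) = 431 / 779.9083 ≈ 0.553

0.553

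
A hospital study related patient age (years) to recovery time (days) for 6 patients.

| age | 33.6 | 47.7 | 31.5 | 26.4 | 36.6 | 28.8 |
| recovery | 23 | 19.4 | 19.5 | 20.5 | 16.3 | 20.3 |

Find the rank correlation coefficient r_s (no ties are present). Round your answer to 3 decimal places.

Rank age: 4, 6, 3, 1, 5, 2
Rank recovery: 6, 2, 3, 5, 1, 4
d = rank(age) − rank(recovery): -2, 4, 0, -4, 4, -2; Σd² = 56
ρ = 1 − 6Σd² / [n(n²−1)] = 1 − 6×56 / (6×35) = 1 − 336/210 ≈ -0.600

-0.600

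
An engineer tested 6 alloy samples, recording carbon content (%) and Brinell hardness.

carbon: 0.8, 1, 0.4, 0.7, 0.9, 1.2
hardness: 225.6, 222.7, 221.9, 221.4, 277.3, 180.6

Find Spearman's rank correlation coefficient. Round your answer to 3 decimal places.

Rank carbon: 3, 5, 1, 2, 4, 6
Rank hardness: 5, 4, 3, 2, 6, 1
d = rank(carbon) − rank(hardness): -2, 1, -2, 0, -2, 5; Σd² = 38
ρ = 1 − 6Σd² / [n(n²−1)] = 1 − 6×38 / (6×35) = 1 − 228/210 ≈ -0.086

-0.086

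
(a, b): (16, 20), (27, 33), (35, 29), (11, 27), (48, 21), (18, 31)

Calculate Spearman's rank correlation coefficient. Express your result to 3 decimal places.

0.143

Rank a: 2, 4, 5, 1, 6, 3
Rank b: 1, 6, 4, 3, 2, 5
d = rank(a) − rank(b): 1, -2, 1, -2, 4, -2; Σd² = 30
ρ = 1 − 6Σd² / [n(n²−1)] = 1 − 6×30 / (6×35) = 1 − 180/210 ≈ 0.143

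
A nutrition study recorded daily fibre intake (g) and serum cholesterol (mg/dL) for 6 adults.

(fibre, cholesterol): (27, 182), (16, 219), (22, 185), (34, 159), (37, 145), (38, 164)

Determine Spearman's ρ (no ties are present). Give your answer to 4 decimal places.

-0.8286

Rank fibre: 3, 1, 2, 4, 5, 6
Rank cholesterol: 4, 6, 5, 2, 1, 3
d = rank(fibre) − rank(cholesterol): -1, -5, -3, 2, 4, 3; Σd² = 64
ρ = 1 − 6Σd² / [n(n²−1)] = 1 − 6×64 / (6×35) = 1 − 384/210 ≈ -0.8286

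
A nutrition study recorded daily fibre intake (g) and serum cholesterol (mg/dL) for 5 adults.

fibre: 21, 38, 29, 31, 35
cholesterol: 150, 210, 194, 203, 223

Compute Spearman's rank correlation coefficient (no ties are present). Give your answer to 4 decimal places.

Rank fibre: 1, 5, 2, 3, 4
Rank cholesterol: 1, 4, 2, 3, 5
d = rank(fibre) − rank(cholesterol): 0, 1, 0, 0, -1; Σd² = 2
ρ = 1 − 6Σd² / [n(n²−1)] = 1 − 6×2 / (5×24) = 1 − 12/120 ≈ 0.9000

0.9000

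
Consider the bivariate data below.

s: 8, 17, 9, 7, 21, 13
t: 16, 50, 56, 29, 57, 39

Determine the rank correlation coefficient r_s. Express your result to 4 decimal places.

0.7714

Rank s: 2, 5, 3, 1, 6, 4
Rank t: 1, 4, 5, 2, 6, 3
d = rank(s) − rank(t): 1, 1, -2, -1, 0, 1; Σd² = 8
ρ = 1 − 6Σd² / [n(n²−1)] = 1 − 6×8 / (6×35) = 1 − 48/210 ≈ 0.7714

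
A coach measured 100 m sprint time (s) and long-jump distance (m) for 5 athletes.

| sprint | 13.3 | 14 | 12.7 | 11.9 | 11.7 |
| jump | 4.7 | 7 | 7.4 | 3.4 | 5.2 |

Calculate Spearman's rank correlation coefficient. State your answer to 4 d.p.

Rank sprint: 4, 5, 3, 2, 1
Rank jump: 2, 4, 5, 1, 3
d = rank(sprint) − rank(jump): 2, 1, -2, 1, -2; Σd² = 14
ρ = 1 − 6Σd² / [n(n²−1)] = 1 − 6×14 / (5×24) = 1 − 84/120 ≈ 0.3000

0.3000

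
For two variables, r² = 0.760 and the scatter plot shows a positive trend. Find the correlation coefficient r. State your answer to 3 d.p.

0.872

|r| = √0.760 = 0.872
The association is positive, so r = 0.872.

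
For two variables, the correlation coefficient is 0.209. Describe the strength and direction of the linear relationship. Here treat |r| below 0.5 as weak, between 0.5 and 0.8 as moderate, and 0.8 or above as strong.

r = 0.209 > 0 so the relationship is positive.
|r| = 0.209, which falls in the weak range.

weak positive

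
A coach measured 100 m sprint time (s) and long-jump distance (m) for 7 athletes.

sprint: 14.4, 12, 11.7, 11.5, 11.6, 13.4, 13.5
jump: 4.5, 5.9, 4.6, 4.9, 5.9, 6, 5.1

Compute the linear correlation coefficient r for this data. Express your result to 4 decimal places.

n = 7, Σx = 88.1, Σy = 36.9, Σx² = 1116.87, Σy² = 197.05, Σxy = 463.46
nΣxy − ΣxΣy = 3244.22 − 3250.89 = -6.67
nΣx² − (Σx)² = 7818.09 − 7761.61 = 56.48; nΣy² − (Σy)² = 1379.35 − 1361.61 = 17.74
r = -6.67 / √(56.48 × 17.74) = -6.67 / 31.6537 ≈ -0.2107

-0.2107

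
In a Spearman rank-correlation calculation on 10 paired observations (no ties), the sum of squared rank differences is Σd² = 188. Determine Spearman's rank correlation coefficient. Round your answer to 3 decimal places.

ρ = 1 − 6Σd² / [n(n²−1)] = 1 − 6×188 / (10×99)
  = 1 − 1128/990 = 1 − 1.1394 ≈ -0.139

-0.139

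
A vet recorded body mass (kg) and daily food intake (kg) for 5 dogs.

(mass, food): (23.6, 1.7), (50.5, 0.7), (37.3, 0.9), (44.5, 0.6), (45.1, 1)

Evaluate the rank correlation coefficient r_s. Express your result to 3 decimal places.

-0.500

Rank mass: 1, 5, 2, 3, 4
Rank food: 5, 2, 3, 1, 4
d = rank(mass) − rank(food): -4, 3, -1, 2, 0; Σd² = 30
ρ = 1 − 6Σd² / [n(n²−1)] = 1 − 6×30 / (5×24) = 1 − 180/120 ≈ -0.500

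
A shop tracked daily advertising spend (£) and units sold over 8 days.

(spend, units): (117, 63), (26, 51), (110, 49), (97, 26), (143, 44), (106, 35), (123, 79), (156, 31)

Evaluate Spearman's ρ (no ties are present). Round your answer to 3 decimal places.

0.048

Rank spend: 5, 1, 4, 2, 7, 3, 6, 8
Rank units: 7, 6, 5, 1, 4, 3, 8, 2
d = rank(spend) − rank(units): -2, -5, -1, 1, 3, 0, -2, 6; Σd² = 80
ρ = 1 − 6Σd² / [n(n²−1)] = 1 − 6×80 / (8×63) = 1 − 480/504 ≈ 0.048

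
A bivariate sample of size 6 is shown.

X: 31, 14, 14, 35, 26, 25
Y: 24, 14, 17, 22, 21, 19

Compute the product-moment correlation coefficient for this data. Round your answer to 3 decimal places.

n = 6, ΣX = 145, ΣY = 117, ΣX² = 3879, ΣY² = 2347, ΣXY = 2969
nΣXY − ΣXΣY = 17814 − 16965 = 849
nΣX² − (ΣX)² = 23274 − 21025 = 2249; nΣY² − (ΣY)² = 14082 − 13689 = 393
r = 849 / √(2249 × 393) = 849 / 940.1367 ≈ 0.903

0.903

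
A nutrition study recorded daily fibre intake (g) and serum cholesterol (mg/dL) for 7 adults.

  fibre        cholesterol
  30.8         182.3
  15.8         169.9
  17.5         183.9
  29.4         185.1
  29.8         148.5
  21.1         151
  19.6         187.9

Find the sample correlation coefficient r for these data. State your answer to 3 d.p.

n = 7, Σx = 164, Σy = 1208.6, Σx² = 4086.3, Σy² = 210340.18, Σxy = 28253.69
nΣxy − ΣxΣy = 197775.83 − 198210.4 = -434.57
nΣx² − (Σx)² = 28604.1 − 26896 = 1708.1; nΣy² − (Σy)² = 1472381.26 − 1460713.96 = 11667.3
r = -434.57 / √(1708.1 × 11667.3) = -434.57 / 4464.1814 ≈ -0.097

-0.097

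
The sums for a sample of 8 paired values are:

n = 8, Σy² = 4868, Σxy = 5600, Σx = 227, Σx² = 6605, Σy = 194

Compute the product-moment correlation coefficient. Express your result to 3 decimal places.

r = (nΣxy − ΣxΣy) / √[(nΣx² − (Σx)²)(nΣy² − (Σy)²)]
Numerator: 8×5600 − 227×194 = 762
Denominator: √[(52840 − 51529)(38944 − 37636)] = √[1311 × 1308] = 1309.4991
r = 762 / 1309.4991 ≈ 0.582

0.582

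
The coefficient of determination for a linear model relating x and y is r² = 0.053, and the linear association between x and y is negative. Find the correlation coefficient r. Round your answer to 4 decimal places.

-0.2302

|r| = √0.053 = 0.2302
The association is negative, so r = −0.2302.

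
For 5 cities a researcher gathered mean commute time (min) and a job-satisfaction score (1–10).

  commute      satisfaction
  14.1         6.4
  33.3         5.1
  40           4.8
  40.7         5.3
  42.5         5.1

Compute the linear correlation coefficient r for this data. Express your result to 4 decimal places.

-0.9124

n = 5, Σx = 170.6, Σy = 26.7, Σx² = 6370.44, Σy² = 144.11, Σxy = 884.53
nΣxy − ΣxΣy = 4422.65 − 4555.02 = -132.37
nΣx² − (Σx)² = 31852.2 − 29104.36 = 2747.84; nΣy² − (Σy)² = 720.55 − 712.89 = 7.66
r = -132.37 / √(2747.84 × 7.66) = -132.37 / 145.0809 ≈ -0.9124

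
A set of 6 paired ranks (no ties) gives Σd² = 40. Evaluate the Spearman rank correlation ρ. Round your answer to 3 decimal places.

ρ = 1 − 6Σd² / [n(n²−1)] = 1 − 6×40 / (6×35)
  = 1 − 240/210 = 1 − 1.1429 ≈ -0.143

-0.143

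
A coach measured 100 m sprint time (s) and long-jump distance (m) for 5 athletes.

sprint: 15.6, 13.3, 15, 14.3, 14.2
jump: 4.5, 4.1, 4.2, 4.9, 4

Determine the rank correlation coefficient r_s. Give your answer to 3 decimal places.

0.600

Rank sprint: 5, 1, 4, 3, 2
Rank jump: 4, 2, 3, 5, 1
d = rank(sprint) − rank(jump): 1, -1, 1, -2, 1; Σd² = 8
ρ = 1 − 6Σd² / [n(n²−1)] = 1 − 6×8 / (5×24) = 1 − 48/120 ≈ 0.600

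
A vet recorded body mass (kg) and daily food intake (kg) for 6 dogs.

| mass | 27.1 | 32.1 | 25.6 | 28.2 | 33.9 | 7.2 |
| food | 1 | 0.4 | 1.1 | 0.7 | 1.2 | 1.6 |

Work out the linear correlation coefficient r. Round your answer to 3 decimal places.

n = 6, Σx = 154.1, Σy = 6, Σx² = 4416.47, Σy² = 6.86, Σxy = 140.04
nΣxy − ΣxΣy = 840.24 − 924.6 = -84.36
nΣx² − (Σx)² = 26498.82 − 23746.81 = 2752.01; nΣy² − (Σy)² = 41.16 − 36 = 5.16
r = -84.36 / √(2752.01 × 5.16) = -84.36 / 119.1653 ≈ -0.708

-0.708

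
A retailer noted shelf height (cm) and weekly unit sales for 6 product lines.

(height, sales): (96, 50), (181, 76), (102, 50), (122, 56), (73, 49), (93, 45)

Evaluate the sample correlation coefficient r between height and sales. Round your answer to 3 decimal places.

n = 6, Σx = 667, Σy = 326, Σx² = 81243, Σy² = 18338, Σxy = 38250
nΣxy − ΣxΣy = 229500 − 217442 = 12058
nΣx² − (Σx)² = 487458 − 444889 = 42569; nΣy² − (Σy)² = 110028 − 106276 = 3752
r = 12058 / √(42569 × 3752) = 12058 / 12637.9938 ≈ 0.954

0.954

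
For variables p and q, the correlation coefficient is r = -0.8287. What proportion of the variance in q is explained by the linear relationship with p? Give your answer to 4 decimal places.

r² = (-0.8287)² = 0.6867

0.6867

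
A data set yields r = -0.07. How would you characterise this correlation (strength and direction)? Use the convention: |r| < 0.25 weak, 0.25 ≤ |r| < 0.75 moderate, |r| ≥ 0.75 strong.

weak negative

r = -0.07 < 0 so the relationship is negative.
|r| = 0.07, which falls in the weak range.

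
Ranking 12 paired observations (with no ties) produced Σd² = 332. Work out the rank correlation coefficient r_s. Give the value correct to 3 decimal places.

ρ = 1 − 6Σd² / [n(n²−1)] = 1 − 6×332 / (12×143)
  = 1 − 1992/1716 = 1 − 1.1608 ≈ -0.161

-0.161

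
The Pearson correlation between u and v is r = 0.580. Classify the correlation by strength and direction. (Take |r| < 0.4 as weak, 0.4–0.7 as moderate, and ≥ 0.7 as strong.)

moderate positive

r = 0.580 > 0 so the relationship is positive.
|r| = 0.580, which falls in the moderate range.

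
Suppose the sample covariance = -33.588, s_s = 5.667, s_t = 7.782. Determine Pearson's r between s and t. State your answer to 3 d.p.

r = Cov(s,t) / (s_s · s_t) = -33.588 / (5.667 × 7.782)
  = -33.588 / 44.1006 ≈ -0.762

-0.762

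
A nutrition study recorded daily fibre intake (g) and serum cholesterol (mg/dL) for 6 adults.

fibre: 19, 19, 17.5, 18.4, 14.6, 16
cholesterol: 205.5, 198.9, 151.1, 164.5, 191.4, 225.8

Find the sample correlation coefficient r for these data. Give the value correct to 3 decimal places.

n = 6, Σx = 104.5, Σy = 1137.2, Σx² = 1835.97, Σy² = 219302.52, Σxy = 19761.89
nΣxy − ΣxΣy = 118571.34 − 118837.4 = -266.06
nΣx² − (Σx)² = 11015.82 − 10920.25 = 95.57; nΣy² − (Σy)² = 1315815.12 − 1293223.84 = 22591.28
r = -266.06 / √(95.57 × 22591.28) = -266.06 / 1469.3701 ≈ -0.181

-0.181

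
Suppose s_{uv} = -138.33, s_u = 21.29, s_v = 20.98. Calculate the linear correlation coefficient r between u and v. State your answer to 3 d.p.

r = Cov(u,v) / (s_u · s_v) = -138.33 / (21.29 × 20.98)
  = -138.33 / 446.6642 ≈ -0.310

-0.310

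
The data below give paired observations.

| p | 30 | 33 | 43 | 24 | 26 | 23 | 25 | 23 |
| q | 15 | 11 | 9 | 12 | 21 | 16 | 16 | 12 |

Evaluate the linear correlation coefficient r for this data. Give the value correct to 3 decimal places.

n = 8, Σp = 227, Σq = 112, Σp² = 6773, Σq² = 1668, Σpq = 3078
nΣpq − ΣpΣq = 24624 − 25424 = -800
nΣp² − (Σp)² = 54184 − 51529 = 2655; nΣq² − (Σq)² = 13344 − 12544 = 800
r = -800 / √(2655 × 800) = -800 / 1457.3949 ≈ -0.549

-0.549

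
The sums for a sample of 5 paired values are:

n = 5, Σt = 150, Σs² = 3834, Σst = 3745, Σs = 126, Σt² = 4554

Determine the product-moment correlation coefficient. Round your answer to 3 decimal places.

r = (nΣst − ΣsΣt) / √[(nΣs² − (Σs)²)(nΣt² − (Σt)²)]
Numerator: 5×3745 − 126×150 = -175
Denominator: √[(19170 − 15876)(22770 − 22500)] = √[3294 × 270] = 943.0695
r = -175 / 943.0695 ≈ -0.186

-0.186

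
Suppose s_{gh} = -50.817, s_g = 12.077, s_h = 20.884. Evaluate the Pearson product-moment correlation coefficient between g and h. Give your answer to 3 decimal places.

r = Cov(g,h) / (s_g · s_h) = -50.817 / (12.077 × 20.884)
  = -50.817 / 252.2161 ≈ -0.201

-0.201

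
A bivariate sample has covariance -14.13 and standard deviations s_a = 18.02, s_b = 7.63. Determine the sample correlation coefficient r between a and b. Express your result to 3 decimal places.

-0.103

r = Cov(a,b) / (s_a · s_b) = -14.13 / (18.02 × 7.63)
  = -14.13 / 137.4926 ≈ -0.103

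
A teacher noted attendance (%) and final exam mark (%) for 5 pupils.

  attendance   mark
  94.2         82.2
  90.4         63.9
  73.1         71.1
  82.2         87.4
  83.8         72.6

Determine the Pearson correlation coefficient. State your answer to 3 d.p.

0.071

n = 5, Σx = 423.7, Σy = 377.2, Σx² = 36168.69, Σy² = 28804.78, Σxy = 31985.37
nΣxy − ΣxΣy = 159926.85 − 159819.64 = 107.21
nΣx² − (Σx)² = 180843.45 − 179521.69 = 1321.76; nΣy² − (Σy)² = 144023.9 − 142279.84 = 1744.06
r = 107.21 / √(1321.76 × 1744.06) = 107.21 / 1518.2980 ≈ 0.071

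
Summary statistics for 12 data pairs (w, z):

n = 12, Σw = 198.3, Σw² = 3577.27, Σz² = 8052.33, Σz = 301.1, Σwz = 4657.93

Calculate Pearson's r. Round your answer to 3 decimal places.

-0.822

r = (nΣwz − ΣwΣz) / √[(nΣw² − (Σw)²)(nΣz² − (Σz)²)]
Numerator: 12×4657.93 − 198.3×301.1 = -3812.97
Denominator: √[(42927.24 − 39322.89)(96627.96 − 90661.21)] = √[3604.35 × 5966.75] = 4637.4837
r = -3812.97 / 4637.4837 ≈ -0.822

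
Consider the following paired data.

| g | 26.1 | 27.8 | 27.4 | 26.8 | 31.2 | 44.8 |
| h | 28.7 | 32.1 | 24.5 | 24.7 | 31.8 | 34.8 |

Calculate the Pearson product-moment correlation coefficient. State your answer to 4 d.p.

n = 6, Σg = 184.1, Σh = 176.6, Σg² = 5903.53, Σh² = 5286.72, Σgh = 5525.91
nΣgh − ΣgΣh = 33155.46 − 32512.06 = 643.4
nΣg² − (Σg)² = 35421.18 − 33892.81 = 1528.37; nΣh² − (Σh)² = 31720.32 − 31187.56 = 532.76
r = 643.4 / √(1528.37 × 532.76) = 643.4 / 902.3605 ≈ 0.7130

0.7130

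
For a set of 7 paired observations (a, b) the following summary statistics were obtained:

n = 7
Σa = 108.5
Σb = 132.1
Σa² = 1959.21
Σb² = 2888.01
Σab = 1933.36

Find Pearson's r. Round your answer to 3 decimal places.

-0.345

r = (nΣab − ΣaΣb) / √[(nΣa² − (Σa)²)(nΣb² − (Σb)²)]
Numerator: 7×1933.36 − 108.5×132.1 = -799.33
Denominator: √[(13714.47 − 11772.25)(20216.07 − 17450.41)] = √[1942.22 × 2765.66] = 2317.6540
r = -799.33 / 2317.6540 ≈ -0.345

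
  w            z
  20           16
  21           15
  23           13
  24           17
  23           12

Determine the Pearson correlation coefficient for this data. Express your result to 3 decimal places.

n = 5, Σw = 111, Σz = 73, Σw² = 2475, Σz² = 1083, Σwz = 1618
nΣwz − ΣwΣz = 8090 − 8103 = -13
nΣw² − (Σw)² = 12375 − 12321 = 54; nΣz² − (Σz)² = 5415 − 5329 = 86
r = -13 / √(54 × 86) = -13 / 68.1469 ≈ -0.191

-0.191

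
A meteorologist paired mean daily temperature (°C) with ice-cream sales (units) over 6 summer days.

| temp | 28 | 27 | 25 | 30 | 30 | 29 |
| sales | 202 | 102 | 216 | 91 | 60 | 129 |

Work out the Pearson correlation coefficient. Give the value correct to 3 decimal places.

n = 6, Σx = 169, Σy = 800, Σx² = 4779, Σy² = 126386, Σxy = 22081
nΣxy − ΣxΣy = 132486 − 135200 = -2714
nΣx² − (Σx)² = 28674 − 28561 = 113; nΣy² − (Σy)² = 758316 − 640000 = 118316
r = -2714 / √(113 × 118316) = -2714 / 3656.4611 ≈ -0.742

-0.742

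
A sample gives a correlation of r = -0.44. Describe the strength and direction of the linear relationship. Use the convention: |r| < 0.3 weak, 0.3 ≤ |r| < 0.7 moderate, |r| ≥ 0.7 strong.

r = -0.44 < 0 so the relationship is negative.
|r| = 0.44, which falls in the moderate range.

moderate negative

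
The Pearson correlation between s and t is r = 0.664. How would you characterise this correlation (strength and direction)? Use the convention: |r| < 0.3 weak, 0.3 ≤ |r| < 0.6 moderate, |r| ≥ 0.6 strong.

r = 0.664 > 0 so the relationship is positive.
|r| = 0.664, which falls in the strong range.

strong positive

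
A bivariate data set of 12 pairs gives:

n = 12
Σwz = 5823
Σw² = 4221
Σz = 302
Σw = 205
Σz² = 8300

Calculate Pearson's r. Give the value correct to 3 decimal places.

0.936

r = (nΣwz − ΣwΣz) / √[(nΣw² − (Σw)²)(nΣz² − (Σz)²)]
Numerator: 12×5823 − 205×302 = 7966
Denominator: √[(50652 − 42025)(99600 − 91204)] = √[8627 × 8396] = 8510.7163
r = 7966 / 8510.7163 ≈ 0.936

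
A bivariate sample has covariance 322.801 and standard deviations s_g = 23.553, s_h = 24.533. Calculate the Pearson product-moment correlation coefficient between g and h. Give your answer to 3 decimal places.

r = Cov(g,h) / (s_g · s_h) = 322.801 / (23.553 × 24.533)
  = 322.801 / 577.8257 ≈ 0.559

0.559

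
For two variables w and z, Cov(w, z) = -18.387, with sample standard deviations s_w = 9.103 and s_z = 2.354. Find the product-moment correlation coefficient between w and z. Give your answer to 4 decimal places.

r = Cov(w,z) / (s_w · s_z) = -18.387 / (9.103 × 2.354)
  = -18.387 / 21.4285 ≈ -0.8581

-0.8581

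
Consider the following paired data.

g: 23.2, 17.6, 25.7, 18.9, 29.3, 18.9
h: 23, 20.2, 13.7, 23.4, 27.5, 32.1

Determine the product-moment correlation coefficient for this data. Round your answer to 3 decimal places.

n = 6, Σg = 133.6, Σh = 139.9, Σg² = 3081.4, Σh² = 3458.95, Σgh = 3095.91
nΣgh − ΣgΣh = 18575.46 − 18690.64 = -115.18
nΣg² − (Σg)² = 18488.4 − 17848.96 = 639.44; nΣh² − (Σh)² = 20753.7 − 19572.01 = 1181.69
r = -115.18 / √(639.44 × 1181.69) = -115.18 / 869.2640 ≈ -0.133

-0.133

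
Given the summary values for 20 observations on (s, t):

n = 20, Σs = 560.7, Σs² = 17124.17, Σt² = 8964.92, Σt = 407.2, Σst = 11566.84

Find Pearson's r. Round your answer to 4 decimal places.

r = (nΣst − ΣsΣt) / √[(nΣs² − (Σs)²)(nΣt² − (Σt)²)]
Numerator: 20×11566.84 − 560.7×407.2 = 3019.76
Denominator: √[(342483.4 − 314384.49)(179298.4 − 165811.84)] = √[28098.91 × 13486.56] = 19466.8342
r = 3019.76 / 19466.8342 ≈ 0.1551

0.1551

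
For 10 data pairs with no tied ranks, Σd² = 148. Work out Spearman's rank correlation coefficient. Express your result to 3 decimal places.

0.103

ρ = 1 − 6Σd² / [n(n²−1)] = 1 − 6×148 / (10×99)
  = 1 − 888/990 = 1 − 0.8970 ≈ 0.103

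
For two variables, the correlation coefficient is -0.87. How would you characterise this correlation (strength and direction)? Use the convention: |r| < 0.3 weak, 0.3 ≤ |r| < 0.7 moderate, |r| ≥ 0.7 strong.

strong negative

r = -0.87 < 0 so the relationship is negative.
|r| = 0.87, which falls in the strong range.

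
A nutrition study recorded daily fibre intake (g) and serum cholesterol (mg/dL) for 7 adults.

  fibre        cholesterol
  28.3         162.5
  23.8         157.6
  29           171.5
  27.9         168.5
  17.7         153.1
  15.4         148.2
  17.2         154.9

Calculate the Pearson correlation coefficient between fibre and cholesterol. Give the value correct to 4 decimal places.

n = 7, Σx = 159.3, Σy = 1116.3, Σx² = 3833.03, Σy² = 178445.37, Σxy = 25680.71
nΣxy − ΣxΣy = 179764.97 − 177826.59 = 1938.38
nΣx² − (Σx)² = 26831.21 − 25376.49 = 1454.72; nΣy² − (Σy)² = 1249117.59 − 1246125.69 = 2991.9
r = 1938.38 / √(1454.72 × 2991.9) = 1938.38 / 2086.2351 ≈ 0.9291

0.9291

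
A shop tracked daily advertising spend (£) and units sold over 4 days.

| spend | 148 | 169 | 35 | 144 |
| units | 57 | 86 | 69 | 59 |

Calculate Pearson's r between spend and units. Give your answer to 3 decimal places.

n = 4, Σx = 496, Σy = 271, Σx² = 72426, Σy² = 18887, Σxy = 33881
nΣxy − ΣxΣy = 135524 − 134416 = 1108
nΣx² − (Σx)² = 289704 − 246016 = 43688; nΣy² − (Σy)² = 75548 − 73441 = 2107
r = 1108 / √(43688 × 2107) = 1108 / 9594.3012 ≈ 0.115

0.115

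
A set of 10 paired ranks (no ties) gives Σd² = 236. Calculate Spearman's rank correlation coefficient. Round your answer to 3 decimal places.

-0.430

ρ = 1 − 6Σd² / [n(n²−1)] = 1 − 6×236 / (10×99)
  = 1 − 1416/990 = 1 − 1.4303 ≈ -0.430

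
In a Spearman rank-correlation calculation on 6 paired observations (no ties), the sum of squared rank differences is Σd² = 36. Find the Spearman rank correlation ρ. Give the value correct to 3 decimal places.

ρ = 1 − 6Σd² / [n(n²−1)] = 1 − 6×36 / (6×35)
  = 1 − 216/210 = 1 − 1.0286 ≈ -0.029

-0.029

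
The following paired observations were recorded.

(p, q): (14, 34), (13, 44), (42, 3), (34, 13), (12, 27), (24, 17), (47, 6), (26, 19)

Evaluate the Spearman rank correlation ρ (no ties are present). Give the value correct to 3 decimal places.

Rank p: 3, 2, 7, 6, 1, 4, 8, 5
Rank q: 7, 8, 1, 3, 6, 4, 2, 5
d = rank(p) − rank(q): -4, -6, 6, 3, -5, 0, 6, 0; Σd² = 158
ρ = 1 − 6Σd² / [n(n²−1)] = 1 − 6×158 / (8×63) = 1 − 948/504 ≈ -0.881

-0.881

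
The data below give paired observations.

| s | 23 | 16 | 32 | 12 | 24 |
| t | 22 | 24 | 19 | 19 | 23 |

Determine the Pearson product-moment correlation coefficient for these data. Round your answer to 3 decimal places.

-0.166

n = 5, Σs = 107, Σt = 107, Σs² = 2529, Σt² = 2311, Σst = 2278
nΣst − ΣsΣt = 11390 − 11449 = -59
nΣs² − (Σs)² = 12645 − 11449 = 1196; nΣt² − (Σt)² = 11555 − 11449 = 106
r = -59 / √(1196 × 106) = -59 / 356.0562 ≈ -0.166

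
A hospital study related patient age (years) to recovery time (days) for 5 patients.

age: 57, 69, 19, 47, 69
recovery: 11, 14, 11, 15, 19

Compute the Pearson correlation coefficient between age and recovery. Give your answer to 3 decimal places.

n = 5, Σx = 261, Σy = 70, Σx² = 15341, Σy² = 1024, Σxy = 3818
nΣxy − ΣxΣy = 19090 − 18270 = 820
nΣx² − (Σx)² = 76705 − 68121 = 8584; nΣy² − (Σy)² = 5120 − 4900 = 220
r = 820 / √(8584 × 220) = 820 / 1374.2198 ≈ 0.597

0.597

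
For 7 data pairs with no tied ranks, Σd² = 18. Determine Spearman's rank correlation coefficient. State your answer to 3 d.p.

ρ = 1 − 6Σd² / [n(n²−1)] = 1 − 6×18 / (7×48)
  = 1 − 108/336 = 1 − 0.3214 ≈ 0.679

0.679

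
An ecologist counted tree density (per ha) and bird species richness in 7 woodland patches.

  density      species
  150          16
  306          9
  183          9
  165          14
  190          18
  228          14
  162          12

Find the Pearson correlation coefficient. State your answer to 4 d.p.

-0.4756

n = 7, Σx = 1384, Σy = 92, Σx² = 291178, Σy² = 1278, Σxy = 17667
nΣxy − ΣxΣy = 123669 − 127328 = -3659
nΣx² − (Σx)² = 2038246 − 1915456 = 122790; nΣy² − (Σy)² = 8946 − 8464 = 482
r = -3659 / √(122790 × 482) = -3659 / 7693.1645 ≈ -0.4756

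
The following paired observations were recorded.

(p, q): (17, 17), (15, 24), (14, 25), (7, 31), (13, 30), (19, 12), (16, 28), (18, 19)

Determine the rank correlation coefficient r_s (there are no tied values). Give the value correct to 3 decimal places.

Rank p: 6, 4, 3, 1, 2, 8, 5, 7
Rank q: 2, 4, 5, 8, 7, 1, 6, 3
d = rank(p) − rank(q): 4, 0, -2, -7, -5, 7, -1, 4; Σd² = 160
ρ = 1 − 6Σd² / [n(n²−1)] = 1 − 6×160 / (8×63) = 1 − 960/504 ≈ -0.905

-0.905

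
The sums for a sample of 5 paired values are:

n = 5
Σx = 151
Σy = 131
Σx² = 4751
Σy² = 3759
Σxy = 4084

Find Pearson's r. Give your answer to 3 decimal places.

0.512

r = (nΣxy − ΣxΣy) / √[(nΣx² − (Σx)²)(nΣy² − (Σy)²)]
Numerator: 5×4084 − 151×131 = 639
Denominator: √[(23755 − 22801)(18795 − 17161)] = √[954 × 1634] = 1248.5335
r = 639 / 1248.5335 ≈ 0.512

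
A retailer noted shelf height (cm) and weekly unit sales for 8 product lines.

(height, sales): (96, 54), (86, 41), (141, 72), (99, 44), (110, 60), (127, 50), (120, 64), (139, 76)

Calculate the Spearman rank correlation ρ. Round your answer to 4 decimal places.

0.7857

Rank height: 2, 1, 8, 3, 4, 6, 5, 7
Rank sales: 4, 1, 7, 2, 5, 3, 6, 8
d = rank(height) − rank(sales): -2, 0, 1, 1, -1, 3, -1, -1; Σd² = 18
ρ = 1 − 6Σd² / [n(n²−1)] = 1 − 6×18 / (8×63) = 1 − 108/504 ≈ 0.7857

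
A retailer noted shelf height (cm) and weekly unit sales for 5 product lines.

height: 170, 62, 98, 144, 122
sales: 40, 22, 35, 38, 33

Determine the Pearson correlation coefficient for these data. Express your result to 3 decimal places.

n = 5, Σx = 596, Σy = 168, Σx² = 77968, Σy² = 5842, Σxy = 21092
nΣxy − ΣxΣy = 105460 − 100128 = 5332
nΣx² − (Σx)² = 389840 − 355216 = 34624; nΣy² − (Σy)² = 29210 − 28224 = 986
r = 5332 / √(34624 × 986) = 5332 / 5842.8815 ≈ 0.913

0.913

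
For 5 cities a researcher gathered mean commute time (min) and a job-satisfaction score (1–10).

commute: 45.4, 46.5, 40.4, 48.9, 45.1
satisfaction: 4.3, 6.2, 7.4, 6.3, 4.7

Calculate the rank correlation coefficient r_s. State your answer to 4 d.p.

Rank commute: 3, 4, 1, 5, 2
Rank satisfaction: 1, 3, 5, 4, 2
d = rank(commute) − rank(satisfaction): 2, 1, -4, 1, 0; Σd² = 22
ρ = 1 − 6Σd² / [n(n²−1)] = 1 − 6×22 / (5×24) = 1 − 132/120 ≈ -0.1000

-0.1000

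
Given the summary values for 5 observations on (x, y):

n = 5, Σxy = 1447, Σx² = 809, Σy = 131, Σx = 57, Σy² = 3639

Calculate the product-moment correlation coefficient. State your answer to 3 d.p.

-0.256

r = (nΣxy − ΣxΣy) / √[(nΣx² − (Σx)²)(nΣy² − (Σy)²)]
Numerator: 5×1447 − 57×131 = -232
Denominator: √[(4045 − 3249)(18195 − 17161)] = √[796 × 1034] = 907.2287
r = -232 / 907.2287 ≈ -0.256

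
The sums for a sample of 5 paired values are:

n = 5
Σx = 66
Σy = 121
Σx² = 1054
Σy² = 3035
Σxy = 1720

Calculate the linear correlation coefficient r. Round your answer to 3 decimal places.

0.879

r = (nΣxy − ΣxΣy) / √[(nΣx² − (Σx)²)(nΣy² − (Σy)²)]
Numerator: 5×1720 − 66×121 = 614
Denominator: √[(5270 − 4356)(15175 − 14641)] = √[914 × 534] = 698.6244
r = 614 / 698.6244 ≈ 0.879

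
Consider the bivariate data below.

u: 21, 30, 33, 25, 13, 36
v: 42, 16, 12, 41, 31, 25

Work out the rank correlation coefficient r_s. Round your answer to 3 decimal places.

Rank u: 2, 4, 5, 3, 1, 6
Rank v: 6, 2, 1, 5, 4, 3
d = rank(u) − rank(v): -4, 2, 4, -2, -3, 3; Σd² = 58
ρ = 1 − 6Σd² / [n(n²−1)] = 1 − 6×58 / (6×35) = 1 − 348/210 ≈ -0.657

-0.657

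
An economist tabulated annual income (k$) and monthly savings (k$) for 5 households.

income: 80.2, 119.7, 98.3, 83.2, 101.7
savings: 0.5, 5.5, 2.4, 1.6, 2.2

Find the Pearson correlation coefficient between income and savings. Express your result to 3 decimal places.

n = 5, Σx = 483.1, Σy = 12.2, Σx² = 47688.15, Σy² = 43.66, Σxy = 1291.23
nΣxy − ΣxΣy = 6456.15 − 5893.82 = 562.33
nΣx² − (Σx)² = 238440.75 − 233385.61 = 5055.14; nΣy² − (Σy)² = 218.3 − 148.84 = 69.46
r = 562.33 / √(5055.14 × 69.46) = 562.33 / 592.5623 ≈ 0.949

0.949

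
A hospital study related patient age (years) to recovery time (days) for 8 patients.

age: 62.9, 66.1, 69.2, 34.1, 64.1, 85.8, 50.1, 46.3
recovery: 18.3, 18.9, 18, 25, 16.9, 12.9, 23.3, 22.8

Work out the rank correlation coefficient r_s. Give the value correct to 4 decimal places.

-0.8571

Rank age: 4, 6, 7, 1, 5, 8, 3, 2
Rank recovery: 4, 5, 3, 8, 2, 1, 7, 6
d = rank(age) − rank(recovery): 0, 1, 4, -7, 3, 7, -4, -4; Σd² = 156
ρ = 1 − 6Σd² / [n(n²−1)] = 1 − 6×156 / (8×63) = 1 − 936/504 ≈ -0.8571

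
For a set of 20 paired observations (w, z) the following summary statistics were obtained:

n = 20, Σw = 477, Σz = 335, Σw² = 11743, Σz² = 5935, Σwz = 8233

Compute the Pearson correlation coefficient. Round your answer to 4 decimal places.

r = (nΣwz − ΣwΣz) / √[(nΣw² − (Σw)²)(nΣz² − (Σz)²)]
Numerator: 20×8233 − 477×335 = 4865
Denominator: √[(234860 − 227529)(118700 − 112225)] = √[7331 × 6475] = 6889.7188
r = 4865 / 6889.7188 ≈ 0.7061

0.7061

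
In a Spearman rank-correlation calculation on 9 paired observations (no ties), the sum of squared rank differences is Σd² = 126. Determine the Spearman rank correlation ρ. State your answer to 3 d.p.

ρ = 1 − 6Σd² / [n(n²−1)] = 1 − 6×126 / (9×80)
  = 1 − 756/720 = 1 − 1.0500 ≈ -0.050

-0.050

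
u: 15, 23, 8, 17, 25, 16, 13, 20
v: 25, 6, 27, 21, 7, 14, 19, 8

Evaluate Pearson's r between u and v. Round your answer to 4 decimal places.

-0.8846

n = 8, Σu = 137, Σv = 127, Σu² = 2557, Σv² = 2501, Σuv = 1892
nΣuv − ΣuΣv = 15136 − 17399 = -2263
nΣu² − (Σu)² = 20456 − 18769 = 1687; nΣv² − (Σv)² = 20008 − 16129 = 3879
r = -2263 / √(1687 × 3879) = -2263 / 2558.0995 ≈ -0.8846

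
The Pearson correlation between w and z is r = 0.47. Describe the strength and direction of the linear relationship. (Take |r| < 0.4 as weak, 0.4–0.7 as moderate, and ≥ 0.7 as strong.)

r = 0.47 > 0 so the relationship is positive.
|r| = 0.47, which falls in the moderate range.

moderate positive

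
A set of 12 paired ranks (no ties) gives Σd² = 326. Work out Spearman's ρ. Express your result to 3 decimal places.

ρ = 1 − 6Σd² / [n(n²−1)] = 1 − 6×326 / (12×143)
  = 1 − 1956/1716 = 1 − 1.1399 ≈ -0.140

-0.140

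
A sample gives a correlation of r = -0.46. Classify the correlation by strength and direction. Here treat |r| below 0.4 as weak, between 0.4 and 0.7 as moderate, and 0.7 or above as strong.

r = -0.46 < 0 so the relationship is negative.
|r| = 0.46, which falls in the moderate range.

moderate negative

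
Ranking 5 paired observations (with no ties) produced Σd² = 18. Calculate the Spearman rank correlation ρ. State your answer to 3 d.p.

ρ = 1 − 6Σd² / [n(n²−1)] = 1 − 6×18 / (5×24)
  = 1 − 108/120 = 1 − 0.9000 ≈ 0.100

0.100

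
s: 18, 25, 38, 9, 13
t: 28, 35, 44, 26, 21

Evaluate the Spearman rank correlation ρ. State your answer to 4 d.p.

Rank s: 3, 4, 5, 1, 2
Rank t: 3, 4, 5, 2, 1
d = rank(s) − rank(t): 0, 0, 0, -1, 1; Σd² = 2
ρ = 1 − 6Σd² / [n(n²−1)] = 1 − 6×2 / (5×24) = 1 − 12/120 ≈ 0.9000

0.9000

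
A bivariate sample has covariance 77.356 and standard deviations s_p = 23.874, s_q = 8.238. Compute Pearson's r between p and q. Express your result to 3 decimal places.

r = Cov(p,q) / (s_p · s_q) = 77.356 / (23.874 × 8.238)
  = 77.356 / 196.6740 ≈ 0.393

0.393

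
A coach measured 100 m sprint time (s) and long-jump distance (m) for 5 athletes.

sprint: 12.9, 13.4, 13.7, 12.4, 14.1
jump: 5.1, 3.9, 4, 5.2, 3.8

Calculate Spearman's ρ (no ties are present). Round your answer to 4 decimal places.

Rank sprint: 2, 3, 4, 1, 5
Rank jump: 4, 2, 3, 5, 1
d = rank(sprint) − rank(jump): -2, 1, 1, -4, 4; Σd² = 38
ρ = 1 − 6Σd² / [n(n²−1)] = 1 − 6×38 / (5×24) = 1 − 228/120 ≈ -0.9000

-0.9000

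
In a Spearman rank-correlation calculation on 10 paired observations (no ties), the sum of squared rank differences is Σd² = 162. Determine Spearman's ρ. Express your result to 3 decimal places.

0.018

ρ = 1 − 6Σd² / [n(n²−1)] = 1 − 6×162 / (10×99)
  = 1 − 972/990 = 1 − 0.9818 ≈ 0.018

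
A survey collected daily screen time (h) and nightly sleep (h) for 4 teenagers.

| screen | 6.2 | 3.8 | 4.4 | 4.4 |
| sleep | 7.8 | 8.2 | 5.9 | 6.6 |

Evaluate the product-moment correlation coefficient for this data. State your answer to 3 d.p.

n = 4, Σx = 18.8, Σy = 28.5, Σx² = 91.6, Σy² = 206.45, Σxy = 134.52
nΣxy − ΣxΣy = 538.08 − 535.8 = 2.28
nΣx² − (Σx)² = 366.4 − 353.44 = 12.96; nΣy² − (Σy)² = 825.8 − 812.25 = 13.55
r = 2.28 / √(12.96 × 13.55) = 2.28 / 13.2517 ≈ 0.172

0.172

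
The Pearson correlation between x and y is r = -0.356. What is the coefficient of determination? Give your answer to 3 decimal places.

r² = (-0.356)² = 0.127

0.127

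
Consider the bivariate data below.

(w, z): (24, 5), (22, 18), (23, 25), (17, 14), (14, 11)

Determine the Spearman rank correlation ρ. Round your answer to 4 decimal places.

Rank w: 5, 3, 4, 2, 1
Rank z: 1, 4, 5, 3, 2
d = rank(w) − rank(z): 4, -1, -1, -1, -1; Σd² = 20
ρ = 1 − 6Σd² / [n(n²−1)] = 1 − 6×20 / (5×24) = 1 − 120/120 ≈ 0.0000

0.0000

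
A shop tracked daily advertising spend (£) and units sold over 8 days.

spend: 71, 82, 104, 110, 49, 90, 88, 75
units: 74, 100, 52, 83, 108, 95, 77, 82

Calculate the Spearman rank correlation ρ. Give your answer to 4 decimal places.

-0.2857

Rank spend: 2, 4, 7, 8, 1, 6, 5, 3
Rank units: 2, 7, 1, 5, 8, 6, 3, 4
d = rank(spend) − rank(units): 0, -3, 6, 3, -7, 0, 2, -1; Σd² = 108
ρ = 1 − 6Σd² / [n(n²−1)] = 1 − 6×108 / (8×63) = 1 − 648/504 ≈ -0.2857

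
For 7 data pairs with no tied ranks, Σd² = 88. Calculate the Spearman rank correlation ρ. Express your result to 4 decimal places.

-0.5714

ρ = 1 − 6Σd² / [n(n²−1)] = 1 − 6×88 / (7×48)
  = 1 − 528/336 = 1 − 1.57143 ≈ -0.5714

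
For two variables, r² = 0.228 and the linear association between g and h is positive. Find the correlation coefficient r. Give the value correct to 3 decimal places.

|r| = √0.228 = 0.477
The association is positive, so r = 0.477.

0.477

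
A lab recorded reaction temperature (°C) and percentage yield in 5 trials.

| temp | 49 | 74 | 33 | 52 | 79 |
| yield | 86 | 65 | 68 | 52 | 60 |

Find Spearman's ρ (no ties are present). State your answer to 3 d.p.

-0.600

Rank temp: 2, 4, 1, 3, 5
Rank yield: 5, 3, 4, 1, 2
d = rank(temp) − rank(yield): -3, 1, -3, 2, 3; Σd² = 32
ρ = 1 − 6Σd² / [n(n²−1)] = 1 − 6×32 / (5×24) = 1 − 192/120 ≈ -0.600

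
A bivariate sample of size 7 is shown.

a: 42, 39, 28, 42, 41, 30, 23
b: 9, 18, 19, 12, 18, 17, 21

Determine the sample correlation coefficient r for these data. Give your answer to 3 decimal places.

-0.719

n = 7, Σa = 245, Σb = 114, Σa² = 8943, Σb² = 1964, Σab = 3847
nΣab − ΣaΣb = 26929 − 27930 = -1001
nΣa² − (Σa)² = 62601 − 60025 = 2576; nΣb² − (Σb)² = 13748 − 12996 = 752
r = -1001 / √(2576 × 752) = -1001 / 1391.8161 ≈ -0.719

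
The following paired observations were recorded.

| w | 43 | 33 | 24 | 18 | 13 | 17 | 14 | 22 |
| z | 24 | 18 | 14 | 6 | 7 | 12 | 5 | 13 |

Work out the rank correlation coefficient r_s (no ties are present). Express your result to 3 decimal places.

0.881

Rank w: 8, 7, 6, 4, 1, 3, 2, 5
Rank z: 8, 7, 6, 2, 3, 4, 1, 5
d = rank(w) − rank(z): 0, 0, 0, 2, -2, -1, 1, 0; Σd² = 10
ρ = 1 − 6Σd² / [n(n²−1)] = 1 − 6×10 / (8×63) = 1 − 60/504 ≈ 0.881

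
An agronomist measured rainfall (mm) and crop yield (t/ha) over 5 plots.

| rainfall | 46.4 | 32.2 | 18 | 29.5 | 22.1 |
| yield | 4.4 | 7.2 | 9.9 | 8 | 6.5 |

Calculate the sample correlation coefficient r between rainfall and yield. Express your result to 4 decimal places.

-0.8286

n = 5, Σx = 148.2, Σy = 36, Σx² = 4872.46, Σy² = 275.46, Σxy = 993.85
nΣxy − ΣxΣy = 4969.25 − 5335.2 = -365.95
nΣx² − (Σx)² = 24362.3 − 21963.24 = 2399.06; nΣy² − (Σy)² = 1377.3 − 1296 = 81.3
r = -365.95 / √(2399.06 × 81.3) = -365.95 / 441.6374 ≈ -0.8286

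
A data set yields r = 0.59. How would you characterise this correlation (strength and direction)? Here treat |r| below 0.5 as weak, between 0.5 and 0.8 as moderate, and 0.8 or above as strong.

moderate positive

r = 0.59 > 0 so the relationship is positive.
|r| = 0.59, which falls in the moderate range.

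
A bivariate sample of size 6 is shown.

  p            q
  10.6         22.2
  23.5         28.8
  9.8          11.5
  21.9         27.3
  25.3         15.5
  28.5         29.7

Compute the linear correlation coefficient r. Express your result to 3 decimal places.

n = 6, Σp = 119.6, Σq = 135, Σp² = 2692.6, Σq² = 3322.16, Σpq = 2861.29
nΣpq − ΣpΣq = 17167.74 − 16146 = 1021.74
nΣp² − (Σp)² = 16155.6 − 14304.16 = 1851.44; nΣq² − (Σq)² = 19932.96 − 18225 = 1707.96
r = 1021.74 / √(1851.44 × 1707.96) = 1021.74 / 1778.2535 ≈ 0.575

0.575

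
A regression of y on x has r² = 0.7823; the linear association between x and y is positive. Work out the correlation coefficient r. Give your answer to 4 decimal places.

0.8845

|r| = √0.7823 = 0.8845
The association is positive, so r = 0.8845.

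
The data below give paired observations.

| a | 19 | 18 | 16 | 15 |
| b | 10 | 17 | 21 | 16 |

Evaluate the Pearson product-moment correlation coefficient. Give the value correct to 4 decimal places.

n = 4, Σa = 68, Σb = 64, Σa² = 1166, Σb² = 1086, Σab = 1072
nΣab − ΣaΣb = 4288 − 4352 = -64
nΣa² − (Σa)² = 4664 − 4624 = 40; nΣb² − (Σb)² = 4344 − 4096 = 248
r = -64 / √(40 × 248) = -64 / 99.5992 ≈ -0.6426

-0.6426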